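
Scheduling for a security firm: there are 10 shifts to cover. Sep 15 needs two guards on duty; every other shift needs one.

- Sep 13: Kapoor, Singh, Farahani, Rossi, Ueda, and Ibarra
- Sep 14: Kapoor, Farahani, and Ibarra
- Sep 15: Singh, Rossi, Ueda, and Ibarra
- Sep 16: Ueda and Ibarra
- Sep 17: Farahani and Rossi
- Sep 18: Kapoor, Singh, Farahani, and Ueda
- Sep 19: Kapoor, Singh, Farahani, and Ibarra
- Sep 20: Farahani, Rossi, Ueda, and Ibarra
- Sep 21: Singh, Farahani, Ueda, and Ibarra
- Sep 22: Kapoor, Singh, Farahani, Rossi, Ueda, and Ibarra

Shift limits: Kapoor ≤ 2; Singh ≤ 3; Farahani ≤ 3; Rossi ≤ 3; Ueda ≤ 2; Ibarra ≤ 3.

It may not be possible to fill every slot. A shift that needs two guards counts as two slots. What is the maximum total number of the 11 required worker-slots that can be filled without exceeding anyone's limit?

Total capacity across all guards is 2+3+3+3+2+3 = 16, and 11 slots are needed, so at most 11 can be filled.
An assignment achieving 11: Sep 13→Farahani, Sep 14→Kapoor, Sep 15→Singh+Rossi, Sep 16→Ueda, Sep 17→Farahani, Sep 18→Kapoor, Sep 19→Singh, Sep 20→Farahani, Sep 21→Singh, Sep 22→Rossi.
Loads: Kapoor 2/2, Singh 3/3, Farahani 3/3, Rossi 2/3, Ueda 1/2, Ibarra 0/3.

11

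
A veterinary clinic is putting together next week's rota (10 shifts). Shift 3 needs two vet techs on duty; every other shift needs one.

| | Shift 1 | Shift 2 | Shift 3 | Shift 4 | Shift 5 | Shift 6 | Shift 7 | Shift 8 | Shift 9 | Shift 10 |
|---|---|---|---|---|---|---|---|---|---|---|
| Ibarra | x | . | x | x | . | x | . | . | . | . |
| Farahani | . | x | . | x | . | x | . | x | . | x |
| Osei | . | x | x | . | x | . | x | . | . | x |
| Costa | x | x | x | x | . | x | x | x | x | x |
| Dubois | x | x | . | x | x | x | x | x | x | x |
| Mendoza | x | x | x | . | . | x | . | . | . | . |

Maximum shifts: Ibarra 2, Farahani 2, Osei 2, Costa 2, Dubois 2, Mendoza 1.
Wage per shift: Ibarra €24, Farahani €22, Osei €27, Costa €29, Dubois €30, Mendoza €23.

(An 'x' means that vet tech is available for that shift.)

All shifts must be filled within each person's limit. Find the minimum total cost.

€287

Picking the cheapest available vet tech for each shift independently would cost €263, but that ignores the shift limits.
An optimal schedule: Shift 1→Ibarra, Shift 2→Dubois, Shift 3→Costa+Mendoza, Shift 4→Ibarra, Shift 5→Osei, Shift 6→Dubois, Shift 7→Osei, Shift 8→Farahani, Shift 9→Costa, Shift 10→Farahani.
Total: 24 + 30 + 29 + 23 + 24 + 27 + 30 + 27 + 22 + 29 + 22 = €287.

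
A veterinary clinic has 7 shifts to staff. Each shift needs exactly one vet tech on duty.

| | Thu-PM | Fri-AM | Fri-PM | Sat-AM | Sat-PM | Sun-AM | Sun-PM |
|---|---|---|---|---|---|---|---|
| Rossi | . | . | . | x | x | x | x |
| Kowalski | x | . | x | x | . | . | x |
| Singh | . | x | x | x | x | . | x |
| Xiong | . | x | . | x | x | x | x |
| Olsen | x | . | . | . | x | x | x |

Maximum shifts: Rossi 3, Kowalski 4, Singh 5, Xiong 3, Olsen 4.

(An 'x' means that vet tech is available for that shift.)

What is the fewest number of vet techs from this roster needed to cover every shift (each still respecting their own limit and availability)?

7 slots to fill and no one can take more than 5, so at least ⌈7/5⌉ = 2 vet techs are needed.
Kowalski and Xiong alone can cover everything: Thu-PM→Kowalski, Fri-AM→Xiong, Fri-PM→Kowalski, Sat-AM→Kowalski, Sat-PM→Xiong, Sun-AM→Xiong, Sun-PM→Kowalski.

2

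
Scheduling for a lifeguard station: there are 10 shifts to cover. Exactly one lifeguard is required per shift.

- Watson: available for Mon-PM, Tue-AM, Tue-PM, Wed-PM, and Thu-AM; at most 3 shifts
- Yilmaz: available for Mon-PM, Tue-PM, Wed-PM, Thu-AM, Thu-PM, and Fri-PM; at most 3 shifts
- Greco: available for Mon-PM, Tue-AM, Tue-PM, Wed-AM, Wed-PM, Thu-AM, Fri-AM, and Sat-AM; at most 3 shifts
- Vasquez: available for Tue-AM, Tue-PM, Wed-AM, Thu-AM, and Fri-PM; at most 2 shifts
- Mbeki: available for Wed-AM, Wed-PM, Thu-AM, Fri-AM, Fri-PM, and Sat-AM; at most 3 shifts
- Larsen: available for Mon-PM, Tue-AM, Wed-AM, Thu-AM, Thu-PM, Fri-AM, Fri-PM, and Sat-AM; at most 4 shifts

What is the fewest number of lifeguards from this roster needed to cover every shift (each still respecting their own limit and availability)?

10 slots to fill and no one can take more than 4, so at least ⌈10/4⌉ = 3 lifeguards are needed.
Watson, Yilmaz, and Larsen alone can cover everything: Mon-PM→Yilmaz, Tue-AM→Watson, Tue-PM→Watson, Wed-AM→Larsen, Wed-PM→Watson, Thu-AM→Larsen, Thu-PM→Yilmaz, Fri-AM→Larsen, Fri-PM→Yilmaz, Sat-AM→Larsen.

3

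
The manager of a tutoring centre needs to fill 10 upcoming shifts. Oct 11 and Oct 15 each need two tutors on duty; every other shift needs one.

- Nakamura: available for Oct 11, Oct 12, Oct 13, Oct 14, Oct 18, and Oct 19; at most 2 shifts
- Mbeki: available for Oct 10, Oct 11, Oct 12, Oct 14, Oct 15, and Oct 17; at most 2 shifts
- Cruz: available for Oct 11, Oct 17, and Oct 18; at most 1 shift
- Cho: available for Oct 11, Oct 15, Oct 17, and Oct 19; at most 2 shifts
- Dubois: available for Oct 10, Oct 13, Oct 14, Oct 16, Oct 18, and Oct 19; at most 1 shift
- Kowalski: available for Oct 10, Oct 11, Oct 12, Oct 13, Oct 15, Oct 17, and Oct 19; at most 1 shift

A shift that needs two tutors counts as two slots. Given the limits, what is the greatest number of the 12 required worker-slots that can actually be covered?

Total capacity across all tutors is 2+2+1+2+1+1 = 9, and 12 slots are needed, so at most 9 can be filled.
An assignment achieving 9: Oct 10→Mbeki, Oct 12→Nakamura, Oct 13→Nakamura, Oct 14→Mbeki, Oct 15→Cho+Kowalski, Oct 16→Dubois, Oct 17→Cho, Oct 18→Cruz.
Loads: Nakamura 2/2, Mbeki 2/2, Cruz 1/1, Cho 2/2, Dubois 1/1, Kowalski 1/1.

9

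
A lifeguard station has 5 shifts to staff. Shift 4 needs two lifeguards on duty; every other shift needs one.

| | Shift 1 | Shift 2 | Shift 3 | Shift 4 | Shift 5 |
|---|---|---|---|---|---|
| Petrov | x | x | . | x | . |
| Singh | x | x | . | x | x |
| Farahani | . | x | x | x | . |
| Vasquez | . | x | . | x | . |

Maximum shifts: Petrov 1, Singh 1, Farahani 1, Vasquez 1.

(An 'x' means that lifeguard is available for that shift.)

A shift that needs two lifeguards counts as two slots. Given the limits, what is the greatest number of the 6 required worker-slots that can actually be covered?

4

Total capacity across all lifeguards is 1+1+1+1 = 4, and 6 slots are needed, so at most 4 can be filled.
An assignment achieving 4: Shift 1→Petrov, Shift 2→Vasquez, Shift 3→Farahani, Shift 5→Singh.
Loads: Petrov 1/1, Singh 1/1, Farahani 1/1, Vasquez 1/1.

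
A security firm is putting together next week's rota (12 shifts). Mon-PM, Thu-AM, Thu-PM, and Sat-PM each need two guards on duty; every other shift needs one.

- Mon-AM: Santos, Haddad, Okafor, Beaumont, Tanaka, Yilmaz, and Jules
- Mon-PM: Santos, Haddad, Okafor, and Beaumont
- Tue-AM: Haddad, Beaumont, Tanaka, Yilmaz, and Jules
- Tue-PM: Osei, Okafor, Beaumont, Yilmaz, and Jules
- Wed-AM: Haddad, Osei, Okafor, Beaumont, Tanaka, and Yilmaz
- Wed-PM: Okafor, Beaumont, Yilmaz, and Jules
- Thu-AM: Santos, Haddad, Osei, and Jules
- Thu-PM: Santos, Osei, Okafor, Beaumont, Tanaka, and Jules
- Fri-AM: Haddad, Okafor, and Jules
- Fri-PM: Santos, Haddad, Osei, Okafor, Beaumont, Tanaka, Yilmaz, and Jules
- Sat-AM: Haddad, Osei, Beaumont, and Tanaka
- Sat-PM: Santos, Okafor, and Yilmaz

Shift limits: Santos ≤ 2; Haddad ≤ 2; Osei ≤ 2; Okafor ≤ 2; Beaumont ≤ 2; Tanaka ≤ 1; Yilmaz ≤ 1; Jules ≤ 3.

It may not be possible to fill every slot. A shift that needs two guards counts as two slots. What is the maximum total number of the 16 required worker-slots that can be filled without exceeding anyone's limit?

15

Total capacity across all guards is 2+2+2+2+2+1+1+3 = 15, and 16 slots are needed, so at most 15 can be filled.
An assignment achieving 15: Mon-AM→Yilmaz, Mon-PM→Santos+Haddad, Tue-AM→Beaumont, Tue-PM→Beaumont, Wed-AM→Tanaka, Wed-PM→Okafor, Thu-AM→Osei+Jules, Thu-PM→Jules, Fri-AM→Haddad, Fri-PM→Jules, Sat-AM→Osei, Sat-PM→Santos+Okafor.
Loads: Santos 2/2, Haddad 2/2, Osei 2/2, Okafor 2/2, Beaumont 2/2, Tanaka 1/1, Yilmaz 1/1, Jules 3/3.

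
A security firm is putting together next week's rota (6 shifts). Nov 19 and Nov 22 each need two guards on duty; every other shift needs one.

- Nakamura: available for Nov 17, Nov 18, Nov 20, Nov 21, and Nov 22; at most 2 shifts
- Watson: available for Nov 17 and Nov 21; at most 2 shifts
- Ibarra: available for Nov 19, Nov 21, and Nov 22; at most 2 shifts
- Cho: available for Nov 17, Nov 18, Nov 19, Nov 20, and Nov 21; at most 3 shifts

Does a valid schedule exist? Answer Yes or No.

Yes

Nov 19 can only be covered by Ibarra and Cho, so that assignment is forced.
Nov 22 can only be covered by Nakamura and Ibarra, so that assignment is forced.
One valid schedule: Nov 17→Watson, Nov 18→Nakamura, Nov 19→Ibarra+Cho, Nov 20→Cho, Nov 21→Watson, Nov 22→Nakamura+Ibarra.
Loads: Nakamura 2/2, Watson 2/2, Ibarra 2/2, Cho 2/3 — all within limits.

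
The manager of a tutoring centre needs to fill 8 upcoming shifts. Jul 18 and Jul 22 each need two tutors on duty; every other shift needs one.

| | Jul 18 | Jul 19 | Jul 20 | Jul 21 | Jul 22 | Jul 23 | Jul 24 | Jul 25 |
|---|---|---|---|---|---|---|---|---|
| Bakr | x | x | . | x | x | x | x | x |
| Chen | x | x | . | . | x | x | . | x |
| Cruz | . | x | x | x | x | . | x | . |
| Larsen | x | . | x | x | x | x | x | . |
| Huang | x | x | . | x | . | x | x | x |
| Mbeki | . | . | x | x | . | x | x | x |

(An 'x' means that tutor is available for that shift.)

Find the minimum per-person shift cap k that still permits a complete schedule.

2

With 6 tutors and 10 worker-slots to fill, someone must work at least ⌈10/6⌉ = 2 shifts, so k ≥ 2.
k = 2 works: Jul 18→Larsen+Huang, Jul 19→Bakr, Jul 20→Cruz, Jul 21→Cruz, Jul 22→Chen+Larsen, Jul 23→Chen, Jul 24→Huang, Jul 25→Bakr.
Loads: Bakr 2, Chen 2, Cruz 2, Larsen 2, Huang 2, Mbeki 0 — all ≤ 2.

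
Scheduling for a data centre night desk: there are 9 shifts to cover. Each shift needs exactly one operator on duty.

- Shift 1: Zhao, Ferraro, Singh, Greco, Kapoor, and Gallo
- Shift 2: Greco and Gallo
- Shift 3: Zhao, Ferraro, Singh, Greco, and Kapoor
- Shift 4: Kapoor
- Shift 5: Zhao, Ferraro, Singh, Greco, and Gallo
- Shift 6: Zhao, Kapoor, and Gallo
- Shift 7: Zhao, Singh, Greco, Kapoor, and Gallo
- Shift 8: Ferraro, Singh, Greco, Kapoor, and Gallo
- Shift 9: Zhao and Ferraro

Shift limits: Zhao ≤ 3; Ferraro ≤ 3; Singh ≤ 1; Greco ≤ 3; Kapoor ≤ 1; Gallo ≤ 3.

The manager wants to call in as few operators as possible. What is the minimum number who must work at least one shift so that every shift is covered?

9 slots to fill and no one can take more than 3, so at least ⌈9/3⌉ = 3 operators are needed.
No set of 3 operators can cover every shift (each such set leaves at least one shift with no one available or exceeds a cap).
Zhao, Ferraro, Greco, and Kapoor alone can cover everything: Shift 1→Ferraro, Shift 2→Greco, Shift 3→Ferraro, Shift 4→Kapoor, Shift 5→Zhao, Shift 6→Zhao, Shift 7→Greco, Shift 8→Ferraro, Shift 9→Zhao.

4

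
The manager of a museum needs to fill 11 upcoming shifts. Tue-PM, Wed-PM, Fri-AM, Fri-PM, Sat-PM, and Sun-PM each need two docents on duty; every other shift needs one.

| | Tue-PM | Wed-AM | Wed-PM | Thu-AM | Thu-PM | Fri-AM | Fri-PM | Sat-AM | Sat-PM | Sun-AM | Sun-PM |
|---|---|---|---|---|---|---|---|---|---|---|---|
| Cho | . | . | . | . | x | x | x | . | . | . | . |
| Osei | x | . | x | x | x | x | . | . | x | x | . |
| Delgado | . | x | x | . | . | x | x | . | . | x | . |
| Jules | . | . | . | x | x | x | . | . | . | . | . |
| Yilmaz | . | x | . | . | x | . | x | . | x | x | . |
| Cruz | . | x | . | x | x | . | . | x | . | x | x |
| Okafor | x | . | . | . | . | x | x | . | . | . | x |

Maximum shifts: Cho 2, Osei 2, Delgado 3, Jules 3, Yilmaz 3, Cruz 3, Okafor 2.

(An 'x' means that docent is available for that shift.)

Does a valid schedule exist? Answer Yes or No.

No

Total capacity is 18 and 17 slots are needed, so capacity alone doesn't rule it out.
Shifts {Tue-PM, Wed-PM, Sat-PM} need 6 worker-slots in total, but the docents available for any of those shifts (Osei, Delgado, Yilmaz, and Okafor) can supply at most 5 among them. So no valid schedule exists.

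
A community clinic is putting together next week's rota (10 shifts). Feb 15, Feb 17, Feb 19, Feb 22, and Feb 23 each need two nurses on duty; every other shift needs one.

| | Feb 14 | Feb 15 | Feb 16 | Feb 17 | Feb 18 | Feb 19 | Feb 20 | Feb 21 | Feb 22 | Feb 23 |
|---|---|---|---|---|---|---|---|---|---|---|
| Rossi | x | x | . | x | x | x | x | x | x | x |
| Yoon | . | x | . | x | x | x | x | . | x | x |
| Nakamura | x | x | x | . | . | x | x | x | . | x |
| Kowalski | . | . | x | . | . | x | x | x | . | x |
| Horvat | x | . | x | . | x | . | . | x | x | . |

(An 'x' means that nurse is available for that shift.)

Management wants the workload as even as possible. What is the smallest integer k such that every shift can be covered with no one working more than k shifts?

3

With 5 nurses and 15 worker-slots to fill, someone must work at least ⌈15/5⌉ = 3 shifts, so k ≥ 3.
k = 3 works: Feb 14→Rossi, Feb 15→Rossi+Yoon, Feb 16→Nakamura, Feb 17→Rossi+Yoon, Feb 18→Horvat, Feb 19→Nakamura+Kowalski, Feb 20→Kowalski, Feb 21→Horvat, Feb 22→Yoon+Horvat, Feb 23→Nakamura+Kowalski.
Loads: Rossi 3, Yoon 3, Nakamura 3, Kowalski 3, Horvat 3 — all ≤ 3.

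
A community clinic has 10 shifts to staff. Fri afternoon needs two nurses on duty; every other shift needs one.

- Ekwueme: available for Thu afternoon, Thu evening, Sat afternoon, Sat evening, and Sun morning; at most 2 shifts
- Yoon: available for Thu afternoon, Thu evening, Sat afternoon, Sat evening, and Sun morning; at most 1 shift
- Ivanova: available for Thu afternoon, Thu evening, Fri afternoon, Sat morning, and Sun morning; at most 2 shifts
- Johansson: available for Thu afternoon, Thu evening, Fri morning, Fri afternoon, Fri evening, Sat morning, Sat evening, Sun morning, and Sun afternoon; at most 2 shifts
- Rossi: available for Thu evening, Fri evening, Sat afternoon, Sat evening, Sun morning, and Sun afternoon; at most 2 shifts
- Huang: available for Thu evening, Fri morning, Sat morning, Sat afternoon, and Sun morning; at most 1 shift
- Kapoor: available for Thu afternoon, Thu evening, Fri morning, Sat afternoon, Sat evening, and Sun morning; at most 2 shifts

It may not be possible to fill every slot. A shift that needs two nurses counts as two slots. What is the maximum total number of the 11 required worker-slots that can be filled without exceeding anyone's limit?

Total capacity across all nurses is 2+1+2+2+2+1+2 = 12, and 11 slots are needed, so at most 11 can be filled.
An assignment achieving 11: Thu afternoon→Ekwueme, Thu evening→Rossi, Fri morning→Huang, Fri afternoon→Ivanova+Johansson, Fri evening→Johansson, Sat morning→Ivanova, Sat afternoon→Ekwueme, Sat evening→Yoon, Sun morning→Kapoor, Sun afternoon→Rossi.
Loads: Ekwueme 2/2, Yoon 1/1, Ivanova 2/2, Johansson 2/2, Rossi 2/2, Huang 1/1, Kapoor 1/2.

11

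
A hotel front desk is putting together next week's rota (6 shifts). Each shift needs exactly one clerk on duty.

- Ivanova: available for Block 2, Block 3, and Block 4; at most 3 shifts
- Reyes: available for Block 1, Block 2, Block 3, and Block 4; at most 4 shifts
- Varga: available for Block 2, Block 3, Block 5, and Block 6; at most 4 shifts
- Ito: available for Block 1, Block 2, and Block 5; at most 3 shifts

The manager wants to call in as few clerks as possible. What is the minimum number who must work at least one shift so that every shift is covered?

6 slots to fill and no one can take more than 4, so at least ⌈6/4⌉ = 2 clerks are needed.
Reyes and Varga alone can cover everything: Block 1→Reyes, Block 2→Reyes, Block 3→Reyes, Block 4→Reyes, Block 5→Varga, Block 6→Varga.

2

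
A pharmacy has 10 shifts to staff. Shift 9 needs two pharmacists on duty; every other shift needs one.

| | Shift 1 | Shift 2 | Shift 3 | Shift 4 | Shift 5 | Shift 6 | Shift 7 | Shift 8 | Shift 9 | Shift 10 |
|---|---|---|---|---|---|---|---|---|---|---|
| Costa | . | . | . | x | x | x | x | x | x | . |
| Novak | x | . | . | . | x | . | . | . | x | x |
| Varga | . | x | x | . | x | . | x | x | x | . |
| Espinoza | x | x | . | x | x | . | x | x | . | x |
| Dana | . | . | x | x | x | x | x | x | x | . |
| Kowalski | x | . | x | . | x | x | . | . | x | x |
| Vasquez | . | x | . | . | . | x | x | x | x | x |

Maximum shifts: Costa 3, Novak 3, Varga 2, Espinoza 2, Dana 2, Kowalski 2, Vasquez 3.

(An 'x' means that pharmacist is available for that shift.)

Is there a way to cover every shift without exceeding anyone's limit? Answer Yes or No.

Yes

One valid schedule: Shift 1→Novak, Shift 2→Varga, Shift 3→Varga, Shift 4→Costa, Shift 5→Novak, Shift 6→Costa, Shift 7→Costa, Shift 8→Espinoza, Shift 9→Dana+Kowalski, Shift 10→Novak.
Loads: Costa 3/3, Novak 3/3, Varga 2/2, Espinoza 1/2, Dana 1/2, Kowalski 1/2, Vasquez 0/3 — all within limits.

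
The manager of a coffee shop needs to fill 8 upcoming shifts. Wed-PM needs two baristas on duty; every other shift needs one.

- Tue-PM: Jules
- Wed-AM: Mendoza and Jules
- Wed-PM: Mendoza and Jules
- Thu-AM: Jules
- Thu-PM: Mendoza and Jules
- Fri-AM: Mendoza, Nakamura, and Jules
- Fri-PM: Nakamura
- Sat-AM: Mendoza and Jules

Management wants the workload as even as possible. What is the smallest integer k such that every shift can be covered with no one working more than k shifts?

4

With 3 baristas and 9 worker-slots to fill, someone must work at least ⌈9/3⌉ = 3 shifts, so k ≥ 3.
k = 3 is infeasible (exhaustive check).
k = 4 works: Tue-PM→Jules, Wed-AM→Mendoza, Wed-PM→Mendoza+Jules, Thu-AM→Jules, Thu-PM→Mendoza, Fri-AM→Nakamura, Fri-PM→Nakamura, Sat-AM→Mendoza.
Loads: Mendoza 4, Nakamura 2, Jules 3 — all ≤ 4.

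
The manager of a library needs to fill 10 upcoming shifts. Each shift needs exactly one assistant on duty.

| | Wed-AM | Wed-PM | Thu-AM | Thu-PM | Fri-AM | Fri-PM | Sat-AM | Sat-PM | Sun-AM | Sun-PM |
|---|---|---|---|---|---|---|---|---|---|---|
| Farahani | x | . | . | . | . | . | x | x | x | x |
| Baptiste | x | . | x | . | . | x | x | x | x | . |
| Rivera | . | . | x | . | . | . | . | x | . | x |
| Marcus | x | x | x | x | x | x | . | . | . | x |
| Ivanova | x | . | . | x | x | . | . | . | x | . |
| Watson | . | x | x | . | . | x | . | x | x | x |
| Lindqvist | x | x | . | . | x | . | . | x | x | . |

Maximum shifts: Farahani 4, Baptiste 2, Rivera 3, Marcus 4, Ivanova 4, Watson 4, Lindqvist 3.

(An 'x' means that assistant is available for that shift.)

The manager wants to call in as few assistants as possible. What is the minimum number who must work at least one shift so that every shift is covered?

10 slots to fill and no one can take more than 4, so at least ⌈10/4⌉ = 3 assistants are needed.
Farahani, Baptiste, and Marcus alone can cover everything: Wed-AM→Marcus, Wed-PM→Marcus, Thu-AM→Baptiste, Thu-PM→Marcus, Fri-AM→Marcus, Fri-PM→Baptiste, Sat-AM→Farahani, Sat-PM→Farahani, Sun-AM→Farahani, Sun-PM→Farahani.

3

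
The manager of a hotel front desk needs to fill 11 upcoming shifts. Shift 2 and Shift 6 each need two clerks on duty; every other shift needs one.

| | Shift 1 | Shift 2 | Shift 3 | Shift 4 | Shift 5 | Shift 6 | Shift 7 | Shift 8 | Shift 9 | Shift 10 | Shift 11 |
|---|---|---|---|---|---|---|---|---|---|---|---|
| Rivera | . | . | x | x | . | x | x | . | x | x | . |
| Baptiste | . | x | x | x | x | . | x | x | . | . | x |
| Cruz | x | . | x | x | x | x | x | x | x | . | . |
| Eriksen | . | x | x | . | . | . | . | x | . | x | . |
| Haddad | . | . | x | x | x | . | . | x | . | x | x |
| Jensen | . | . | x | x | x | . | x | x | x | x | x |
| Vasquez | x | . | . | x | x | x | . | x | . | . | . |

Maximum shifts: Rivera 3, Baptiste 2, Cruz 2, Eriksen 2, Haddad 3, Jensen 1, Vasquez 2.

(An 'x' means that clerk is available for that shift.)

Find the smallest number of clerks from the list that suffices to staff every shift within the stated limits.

13 slots to fill and no one can take more than 3, so at least ⌈13/3⌉ = 5 clerks are needed.
Any 5 clerks together have capacity at most 3+3+2+2+2 = 12 < 13 slots, so 5 can never suffice.
Rivera, Baptiste, Cruz, Eriksen, Haddad, and Jensen alone can cover everything: Shift 1→Cruz, Shift 2→Baptiste+Eriksen, Shift 3→Jensen, Shift 4→Haddad, Shift 5→Haddad, Shift 6→Rivera+Cruz, Shift 7→Rivera, Shift 8→Haddad, Shift 9→Rivera, Shift 10→Eriksen, Shift 11→Baptiste.

6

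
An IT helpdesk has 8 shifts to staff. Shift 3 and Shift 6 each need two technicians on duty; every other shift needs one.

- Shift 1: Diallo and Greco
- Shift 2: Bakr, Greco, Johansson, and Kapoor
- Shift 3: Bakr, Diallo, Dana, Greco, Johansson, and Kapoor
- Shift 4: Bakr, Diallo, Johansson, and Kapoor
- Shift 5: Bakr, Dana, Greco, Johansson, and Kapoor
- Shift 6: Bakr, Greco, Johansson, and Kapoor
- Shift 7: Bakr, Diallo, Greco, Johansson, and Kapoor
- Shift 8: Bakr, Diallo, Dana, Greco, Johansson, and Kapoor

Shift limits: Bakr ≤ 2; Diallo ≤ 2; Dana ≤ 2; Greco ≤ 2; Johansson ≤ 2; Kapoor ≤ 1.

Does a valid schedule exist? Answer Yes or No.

One valid schedule: Shift 1→Diallo, Shift 2→Bakr, Shift 3→Greco+Johansson, Shift 4→Bakr, Shift 5→Dana, Shift 6→Greco+Johansson, Shift 7→Diallo, Shift 8→Dana.
Loads: Bakr 2/2, Diallo 2/2, Dana 2/2, Greco 2/2, Johansson 2/2, Kapoor 0/1 — all within limits.

Yes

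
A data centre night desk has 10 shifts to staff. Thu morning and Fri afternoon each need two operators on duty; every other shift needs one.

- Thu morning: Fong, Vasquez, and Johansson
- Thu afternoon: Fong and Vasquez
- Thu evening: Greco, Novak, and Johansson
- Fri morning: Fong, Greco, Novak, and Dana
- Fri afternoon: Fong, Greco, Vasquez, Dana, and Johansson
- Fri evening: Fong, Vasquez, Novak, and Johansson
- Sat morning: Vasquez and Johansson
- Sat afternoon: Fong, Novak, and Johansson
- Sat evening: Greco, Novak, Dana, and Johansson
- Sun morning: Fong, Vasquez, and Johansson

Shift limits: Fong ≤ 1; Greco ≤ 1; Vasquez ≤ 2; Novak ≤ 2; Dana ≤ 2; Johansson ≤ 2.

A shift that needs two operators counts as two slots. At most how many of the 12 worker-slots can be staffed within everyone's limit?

Total capacity across all operators is 1+1+2+2+2+2 = 10, and 12 slots are needed, so at most 10 can be filled.
An assignment achieving 10: Thu morning→Vasquez+Johansson, Thu afternoon→Fong, Thu evening→Greco, Fri morning→Novak, Fri afternoon→Dana, Sat morning→Vasquez, Sat afternoon→Novak, Sat evening→Dana, Sun morning→Johansson.
Loads: Fong 1/1, Greco 1/1, Vasquez 2/2, Novak 2/2, Dana 2/2, Johansson 2/2.

10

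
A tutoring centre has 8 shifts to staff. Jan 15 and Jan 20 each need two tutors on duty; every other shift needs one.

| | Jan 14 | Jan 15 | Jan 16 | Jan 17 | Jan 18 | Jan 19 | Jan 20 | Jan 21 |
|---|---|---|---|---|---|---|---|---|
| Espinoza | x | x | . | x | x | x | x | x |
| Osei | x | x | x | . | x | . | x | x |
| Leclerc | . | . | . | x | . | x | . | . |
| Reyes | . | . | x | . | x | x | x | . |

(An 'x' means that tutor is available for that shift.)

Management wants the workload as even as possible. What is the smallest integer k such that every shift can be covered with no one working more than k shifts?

3

With 4 tutors and 10 worker-slots to fill, someone must work at least ⌈10/4⌉ = 3 shifts, so k ≥ 3.
k = 3 works: Jan 14→Espinoza, Jan 15→Espinoza+Osei, Jan 16→Osei, Jan 17→Leclerc, Jan 18→Reyes, Jan 19→Leclerc, Jan 20→Osei+Reyes, Jan 21→Espinoza.
Loads: Espinoza 3, Osei 3, Leclerc 2, Reyes 2 — all ≤ 3.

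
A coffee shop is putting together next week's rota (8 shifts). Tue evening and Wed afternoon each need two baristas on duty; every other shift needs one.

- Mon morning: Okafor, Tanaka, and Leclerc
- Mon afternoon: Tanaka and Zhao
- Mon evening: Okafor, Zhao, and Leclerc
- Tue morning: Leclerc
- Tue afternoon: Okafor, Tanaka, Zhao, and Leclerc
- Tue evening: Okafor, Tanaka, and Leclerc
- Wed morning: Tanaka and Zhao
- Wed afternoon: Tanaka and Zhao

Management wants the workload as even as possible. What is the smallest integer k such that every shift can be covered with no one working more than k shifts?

3

With 4 baristas and 10 worker-slots to fill, someone must work at least ⌈10/4⌉ = 3 shifts, so k ≥ 3.
k = 3 works: Mon morning→Okafor, Mon afternoon→Tanaka, Mon evening→Okafor, Tue morning→Leclerc, Tue afternoon→Zhao, Tue evening→Okafor+Leclerc, Wed morning→Tanaka, Wed afternoon→Tanaka+Zhao.
Loads: Okafor 3, Tanaka 3, Zhao 2, Leclerc 2 — all ≤ 3.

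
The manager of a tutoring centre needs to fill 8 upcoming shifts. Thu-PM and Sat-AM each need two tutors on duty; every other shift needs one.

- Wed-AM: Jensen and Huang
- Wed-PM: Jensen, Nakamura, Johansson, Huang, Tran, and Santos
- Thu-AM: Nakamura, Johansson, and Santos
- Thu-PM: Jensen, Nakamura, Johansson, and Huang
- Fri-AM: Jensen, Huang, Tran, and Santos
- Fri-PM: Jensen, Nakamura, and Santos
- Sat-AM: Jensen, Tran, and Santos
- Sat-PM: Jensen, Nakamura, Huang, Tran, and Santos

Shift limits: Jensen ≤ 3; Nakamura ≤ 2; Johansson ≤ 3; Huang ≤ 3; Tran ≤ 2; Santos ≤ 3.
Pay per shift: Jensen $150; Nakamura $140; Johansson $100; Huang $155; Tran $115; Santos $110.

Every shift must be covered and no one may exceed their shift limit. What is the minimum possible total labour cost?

Picking the cheapest available tutor for each shift independently would cost $1145, but that ignores the shift limits.
An optimal schedule: Wed-AM→Jensen, Wed-PM→Johansson, Thu-AM→Johansson, Thu-PM→Johansson+Nakamura, Fri-AM→Santos, Fri-PM→Santos, Sat-AM→Santos+Tran, Sat-PM→Tran.
Total: 150 + 100 + 100 + 100 + 140 + 110 + 110 + 110 + 115 + 115 = $1150.

$1150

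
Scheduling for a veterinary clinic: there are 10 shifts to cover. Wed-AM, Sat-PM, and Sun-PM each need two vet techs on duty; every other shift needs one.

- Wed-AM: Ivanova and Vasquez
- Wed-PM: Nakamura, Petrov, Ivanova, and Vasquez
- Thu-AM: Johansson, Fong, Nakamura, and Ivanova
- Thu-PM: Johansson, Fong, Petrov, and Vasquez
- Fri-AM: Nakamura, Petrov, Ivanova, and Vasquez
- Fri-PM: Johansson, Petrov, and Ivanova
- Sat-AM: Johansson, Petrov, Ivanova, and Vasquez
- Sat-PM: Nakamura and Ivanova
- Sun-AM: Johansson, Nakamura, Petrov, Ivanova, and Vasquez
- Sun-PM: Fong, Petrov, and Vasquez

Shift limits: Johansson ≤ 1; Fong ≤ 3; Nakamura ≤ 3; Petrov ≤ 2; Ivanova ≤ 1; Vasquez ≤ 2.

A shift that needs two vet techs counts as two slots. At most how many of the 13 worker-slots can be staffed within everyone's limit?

Total capacity across all vet techs is 1+3+3+2+1+2 = 12, and 13 slots are needed, so at most 12 can be filled.
An assignment achieving 12: Wed-AM→Ivanova+Vasquez, Wed-PM→Nakamura, Thu-AM→Fong, Thu-PM→Fong, Fri-AM→Nakamura, Fri-PM→Johansson, Sat-AM→Petrov, Sat-PM→Nakamura, Sun-AM→Vasquez, Sun-PM→Fong+Petrov.
Loads: Johansson 1/1, Fong 3/3, Nakamura 3/3, Petrov 2/2, Ivanova 1/1, Vasquez 2/2.

12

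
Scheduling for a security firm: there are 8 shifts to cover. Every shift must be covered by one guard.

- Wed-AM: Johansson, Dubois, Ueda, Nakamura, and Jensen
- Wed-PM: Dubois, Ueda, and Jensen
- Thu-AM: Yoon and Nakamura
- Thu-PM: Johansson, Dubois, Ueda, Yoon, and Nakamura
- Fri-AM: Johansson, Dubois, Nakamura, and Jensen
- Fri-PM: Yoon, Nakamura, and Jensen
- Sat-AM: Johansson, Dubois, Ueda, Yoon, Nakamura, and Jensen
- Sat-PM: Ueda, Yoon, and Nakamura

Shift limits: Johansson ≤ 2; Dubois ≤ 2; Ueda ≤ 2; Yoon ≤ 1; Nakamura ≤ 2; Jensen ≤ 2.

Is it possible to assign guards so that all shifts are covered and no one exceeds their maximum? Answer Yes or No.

Yes

One valid schedule: Wed-AM→Johansson, Wed-PM→Dubois, Thu-AM→Yoon, Thu-PM→Dubois, Fri-AM→Johansson, Fri-PM→Nakamura, Sat-AM→Ueda, Sat-PM→Ueda.
Loads: Johansson 2/2, Dubois 2/2, Ueda 2/2, Yoon 1/1, Nakamura 1/2, Jensen 0/2 — all within limits.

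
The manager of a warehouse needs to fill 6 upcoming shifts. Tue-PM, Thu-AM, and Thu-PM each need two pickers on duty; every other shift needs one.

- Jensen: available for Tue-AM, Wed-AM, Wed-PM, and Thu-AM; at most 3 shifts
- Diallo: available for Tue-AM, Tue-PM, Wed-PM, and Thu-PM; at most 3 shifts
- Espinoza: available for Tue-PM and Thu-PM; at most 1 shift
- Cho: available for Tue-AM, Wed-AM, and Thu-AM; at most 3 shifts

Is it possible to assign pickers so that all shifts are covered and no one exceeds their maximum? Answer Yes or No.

No

Total capacity is 10 and 9 slots are needed, so capacity alone doesn't rule it out.
Shifts {Tue-PM, Thu-PM} need 4 worker-slots in total, but the pickers available for any of those shifts (Diallo and Espinoza) can supply at most 3 among them. So no valid schedule exists.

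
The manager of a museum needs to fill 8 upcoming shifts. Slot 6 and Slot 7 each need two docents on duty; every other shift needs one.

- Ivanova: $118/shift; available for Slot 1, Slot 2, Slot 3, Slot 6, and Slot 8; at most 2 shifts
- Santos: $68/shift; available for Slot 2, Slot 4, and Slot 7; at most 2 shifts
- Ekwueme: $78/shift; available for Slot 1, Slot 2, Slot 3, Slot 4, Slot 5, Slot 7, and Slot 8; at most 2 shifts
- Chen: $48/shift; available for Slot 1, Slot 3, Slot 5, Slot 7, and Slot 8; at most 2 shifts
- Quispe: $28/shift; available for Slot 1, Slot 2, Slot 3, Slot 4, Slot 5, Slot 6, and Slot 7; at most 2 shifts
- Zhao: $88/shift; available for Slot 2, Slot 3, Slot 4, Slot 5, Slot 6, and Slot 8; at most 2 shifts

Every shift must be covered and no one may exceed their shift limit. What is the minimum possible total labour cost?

Picking the cheapest available docent for each shift independently would cost $380, but that ignores the shift limits.
An optimal schedule: Slot 1→Quispe, Slot 2→Ekwueme, Slot 3→Zhao, Slot 4→Santos, Slot 5→Chen, Slot 6→Quispe+Zhao, Slot 7→Santos+Ekwueme, Slot 8→Chen.
Total: 28 + 78 + 88 + 68 + 48 + 28 + 88 + 68 + 78 + 48 = $620.

$620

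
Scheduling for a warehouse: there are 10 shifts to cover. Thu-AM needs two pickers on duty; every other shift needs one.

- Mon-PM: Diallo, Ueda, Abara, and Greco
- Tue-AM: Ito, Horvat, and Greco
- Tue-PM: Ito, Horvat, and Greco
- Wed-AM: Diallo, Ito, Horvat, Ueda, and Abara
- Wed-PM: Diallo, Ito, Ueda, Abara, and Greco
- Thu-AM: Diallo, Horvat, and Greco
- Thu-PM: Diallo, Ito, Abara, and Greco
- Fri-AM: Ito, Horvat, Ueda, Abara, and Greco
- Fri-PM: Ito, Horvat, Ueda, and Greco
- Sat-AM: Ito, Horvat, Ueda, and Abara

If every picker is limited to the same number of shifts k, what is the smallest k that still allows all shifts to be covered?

With 6 pickers and 11 worker-slots to fill, someone must work at least ⌈11/6⌉ = 2 shifts, so k ≥ 2.
k = 2 works: Mon-PM→Diallo, Tue-AM→Ito, Tue-PM→Ito, Wed-AM→Ueda, Wed-PM→Abara, Thu-AM→Diallo+Horvat, Thu-PM→Abara, Fri-AM→Greco, Fri-PM→Horvat, Sat-AM→Ueda.
Loads: Diallo 2, Ito 2, Horvat 2, Ueda 2, Abara 2, Greco 1 — all ≤ 2.

2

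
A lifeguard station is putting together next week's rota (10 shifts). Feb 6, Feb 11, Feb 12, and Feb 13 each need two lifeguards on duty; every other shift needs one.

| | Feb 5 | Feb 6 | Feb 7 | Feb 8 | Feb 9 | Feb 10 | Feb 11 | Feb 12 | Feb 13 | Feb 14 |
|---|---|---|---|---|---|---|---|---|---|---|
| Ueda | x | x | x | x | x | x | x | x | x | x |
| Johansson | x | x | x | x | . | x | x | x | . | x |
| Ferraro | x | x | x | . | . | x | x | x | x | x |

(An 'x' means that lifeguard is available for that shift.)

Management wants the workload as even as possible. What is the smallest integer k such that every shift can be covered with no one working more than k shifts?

5

With 3 lifeguards and 14 worker-slots to fill, someone must work at least ⌈14/3⌉ = 5 shifts, so k ≥ 5.
k = 5 works: Feb 5→Ueda, Feb 6→Ueda+Johansson, Feb 7→Johansson, Feb 8→Ueda, Feb 9→Ueda, Feb 10→Johansson, Feb 11→Johansson+Ferraro, Feb 12→Johansson+Ferraro, Feb 13→Ueda+Ferraro, Feb 14→Ferraro.
Loads: Ueda 5, Johansson 5, Ferraro 4 — all ≤ 5.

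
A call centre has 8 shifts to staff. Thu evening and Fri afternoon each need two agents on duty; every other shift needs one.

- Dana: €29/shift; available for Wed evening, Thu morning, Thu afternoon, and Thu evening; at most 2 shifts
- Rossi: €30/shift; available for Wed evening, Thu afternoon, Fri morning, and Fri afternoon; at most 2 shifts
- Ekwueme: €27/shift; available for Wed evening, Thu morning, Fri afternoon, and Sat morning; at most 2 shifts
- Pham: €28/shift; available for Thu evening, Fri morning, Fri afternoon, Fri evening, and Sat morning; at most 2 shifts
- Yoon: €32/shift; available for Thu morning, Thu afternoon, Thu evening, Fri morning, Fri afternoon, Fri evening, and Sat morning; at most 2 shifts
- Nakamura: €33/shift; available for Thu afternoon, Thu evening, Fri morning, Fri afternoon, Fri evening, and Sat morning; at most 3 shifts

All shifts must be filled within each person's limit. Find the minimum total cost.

€292

Picking the cheapest available agent for each shift independently would cost €278, but that ignores the shift limits.
An optimal schedule: Wed evening→Dana, Thu morning→Dana, Thu afternoon→Rossi, Thu evening→Pham+Yoon, Fri morning→Rossi, Fri afternoon→Ekwueme+Yoon, Fri evening→Pham, Sat morning→Ekwueme.
Total: 29 + 29 + 30 + 28 + 32 + 30 + 27 + 32 + 28 + 27 = €292.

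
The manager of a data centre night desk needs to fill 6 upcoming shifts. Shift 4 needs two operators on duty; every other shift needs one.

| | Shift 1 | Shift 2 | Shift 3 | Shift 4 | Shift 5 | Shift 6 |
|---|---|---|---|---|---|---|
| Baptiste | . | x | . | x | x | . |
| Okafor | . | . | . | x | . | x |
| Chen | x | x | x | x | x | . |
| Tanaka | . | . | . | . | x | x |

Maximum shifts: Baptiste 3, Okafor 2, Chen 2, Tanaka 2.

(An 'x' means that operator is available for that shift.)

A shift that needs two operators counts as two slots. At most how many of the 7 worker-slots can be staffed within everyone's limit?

Total capacity across all operators is 3+2+2+2 = 9, and 7 slots are needed, so at most 7 can be filled.
An assignment achieving 7: Shift 1→Chen, Shift 2→Baptiste, Shift 3→Chen, Shift 4→Baptiste+Okafor, Shift 5→Baptiste, Shift 6→Okafor.
Loads: Baptiste 3/3, Okafor 2/2, Chen 2/2, Tanaka 0/2.

7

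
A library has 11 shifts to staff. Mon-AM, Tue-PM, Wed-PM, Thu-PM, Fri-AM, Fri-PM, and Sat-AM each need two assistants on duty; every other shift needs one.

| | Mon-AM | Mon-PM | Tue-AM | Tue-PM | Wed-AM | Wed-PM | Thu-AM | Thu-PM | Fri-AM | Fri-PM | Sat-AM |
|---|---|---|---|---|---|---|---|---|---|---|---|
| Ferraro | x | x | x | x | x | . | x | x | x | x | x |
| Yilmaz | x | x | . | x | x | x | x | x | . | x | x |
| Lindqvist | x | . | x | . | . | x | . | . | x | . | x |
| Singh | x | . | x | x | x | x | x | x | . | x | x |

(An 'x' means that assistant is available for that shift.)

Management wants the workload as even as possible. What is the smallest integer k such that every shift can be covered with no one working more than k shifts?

5

With 4 assistants and 18 worker-slots to fill, someone must work at least ⌈18/4⌉ = 5 shifts, so k ≥ 5.
k = 5 works: Mon-AM→Lindqvist+Singh, Mon-PM→Ferraro, Tue-AM→Ferraro, Tue-PM→Ferraro+Yilmaz, Wed-AM→Ferraro, Wed-PM→Yilmaz+Lindqvist, Thu-AM→Yilmaz, Thu-PM→Yilmaz+Singh, Fri-AM→Ferraro+Lindqvist, Fri-PM→Yilmaz+Singh, Sat-AM→Lindqvist+Singh.
Loads: Ferraro 5, Yilmaz 5, Lindqvist 4, Singh 4 — all ≤ 5.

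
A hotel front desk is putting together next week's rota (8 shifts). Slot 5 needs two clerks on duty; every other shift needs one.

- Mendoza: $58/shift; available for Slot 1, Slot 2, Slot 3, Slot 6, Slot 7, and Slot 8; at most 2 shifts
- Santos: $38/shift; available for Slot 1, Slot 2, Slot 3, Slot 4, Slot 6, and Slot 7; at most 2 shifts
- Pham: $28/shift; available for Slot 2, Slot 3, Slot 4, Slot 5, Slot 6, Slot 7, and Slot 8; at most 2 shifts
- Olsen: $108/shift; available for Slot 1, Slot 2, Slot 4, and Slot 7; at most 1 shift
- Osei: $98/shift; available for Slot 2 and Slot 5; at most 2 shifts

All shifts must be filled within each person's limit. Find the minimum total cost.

Slot 5 can only be covered by Pham and Osei, so that assignment is forced.
Picking the cheapest available clerk for each shift independently would cost $332, but that ignores the shift limits.
An optimal schedule: Slot 1→Mendoza, Slot 2→Osei, Slot 3→Santos, Slot 4→Santos, Slot 5→Pham+Osei, Slot 6→Pham, Slot 7→Olsen, Slot 8→Mendoza.
Total: 58 + 98 + 38 + 38 + 28 + 98 + 28 + 108 + 58 = $552.

$552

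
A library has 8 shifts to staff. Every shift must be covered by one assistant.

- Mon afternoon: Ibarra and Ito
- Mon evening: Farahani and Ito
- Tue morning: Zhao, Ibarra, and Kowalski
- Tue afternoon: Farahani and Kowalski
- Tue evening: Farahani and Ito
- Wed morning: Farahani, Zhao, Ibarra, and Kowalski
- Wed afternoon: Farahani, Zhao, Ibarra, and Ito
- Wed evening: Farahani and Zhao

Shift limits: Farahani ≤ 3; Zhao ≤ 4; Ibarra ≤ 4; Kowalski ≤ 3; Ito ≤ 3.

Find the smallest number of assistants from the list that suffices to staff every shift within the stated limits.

3

8 slots to fill and no one can take more than 4, so at least ⌈8/4⌉ = 2 assistants are needed.
No set of 2 assistants can cover every shift (each such set leaves at least one shift with no one available or exceeds a cap).
Farahani, Zhao, and Ibarra alone can cover everything: Mon afternoon→Ibarra, Mon evening→Farahani, Tue morning→Zhao, Tue afternoon→Farahani, Tue evening→Farahani, Wed morning→Zhao, Wed afternoon→Zhao, Wed evening→Zhao.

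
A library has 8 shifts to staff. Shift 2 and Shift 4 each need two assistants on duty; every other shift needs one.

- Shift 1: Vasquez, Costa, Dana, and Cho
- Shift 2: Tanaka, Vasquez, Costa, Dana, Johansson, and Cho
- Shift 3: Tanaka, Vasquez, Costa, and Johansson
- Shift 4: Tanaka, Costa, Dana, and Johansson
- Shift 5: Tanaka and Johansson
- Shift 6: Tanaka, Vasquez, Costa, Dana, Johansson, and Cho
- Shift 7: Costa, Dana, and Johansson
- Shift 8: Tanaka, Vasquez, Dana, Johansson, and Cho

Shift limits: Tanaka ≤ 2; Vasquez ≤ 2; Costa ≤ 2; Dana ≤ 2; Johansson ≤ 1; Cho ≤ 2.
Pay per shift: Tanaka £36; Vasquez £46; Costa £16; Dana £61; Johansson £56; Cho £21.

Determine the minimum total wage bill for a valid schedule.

Picking the cheapest available assistant for each shift independently would cost £210, but that ignores the shift limits.
An optimal schedule: Shift 1→Costa, Shift 2→Cho+Vasquez, Shift 3→Tanaka, Shift 4→Johansson+Dana, Shift 5→Tanaka, Shift 6→Vasquez, Shift 7→Costa, Shift 8→Cho.
Total: 16 + 21 + 46 + 36 + 56 + 61 + 36 + 46 + 16 + 21 = £355.

£355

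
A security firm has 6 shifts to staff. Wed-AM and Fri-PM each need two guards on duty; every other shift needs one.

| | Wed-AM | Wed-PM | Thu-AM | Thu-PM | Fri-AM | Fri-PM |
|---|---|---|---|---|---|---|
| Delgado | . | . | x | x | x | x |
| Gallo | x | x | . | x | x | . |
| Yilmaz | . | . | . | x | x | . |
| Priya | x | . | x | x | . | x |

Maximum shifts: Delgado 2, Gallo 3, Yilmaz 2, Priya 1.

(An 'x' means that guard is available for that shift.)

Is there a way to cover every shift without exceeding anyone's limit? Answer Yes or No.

Total capacity is 8 and 8 slots are needed, so capacity alone doesn't rule it out.
Shifts {Wed-AM, Fri-PM} need 4 worker-slots in total, but the guards available for any of those shifts (Delgado, Gallo, and Priya) can supply at most 3 among them. So no valid schedule exists.

No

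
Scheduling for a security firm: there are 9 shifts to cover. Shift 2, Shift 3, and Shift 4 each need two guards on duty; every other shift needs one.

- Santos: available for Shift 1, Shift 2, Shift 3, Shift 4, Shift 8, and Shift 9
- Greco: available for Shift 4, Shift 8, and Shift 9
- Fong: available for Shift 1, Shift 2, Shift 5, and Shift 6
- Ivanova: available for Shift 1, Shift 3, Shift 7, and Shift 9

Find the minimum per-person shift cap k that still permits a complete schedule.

With 4 guards and 12 worker-slots to fill, someone must work at least ⌈12/4⌉ = 3 shifts, so k ≥ 3.
k = 3 works: Shift 1→Ivanova, Shift 2→Santos+Fong, Shift 3→Santos+Ivanova, Shift 4→Santos+Greco, Shift 5→Fong, Shift 6→Fong, Shift 7→Ivanova, Shift 8→Greco, Shift 9→Greco.
Loads: Santos 3, Greco 3, Fong 3, Ivanova 3 — all ≤ 3.

3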